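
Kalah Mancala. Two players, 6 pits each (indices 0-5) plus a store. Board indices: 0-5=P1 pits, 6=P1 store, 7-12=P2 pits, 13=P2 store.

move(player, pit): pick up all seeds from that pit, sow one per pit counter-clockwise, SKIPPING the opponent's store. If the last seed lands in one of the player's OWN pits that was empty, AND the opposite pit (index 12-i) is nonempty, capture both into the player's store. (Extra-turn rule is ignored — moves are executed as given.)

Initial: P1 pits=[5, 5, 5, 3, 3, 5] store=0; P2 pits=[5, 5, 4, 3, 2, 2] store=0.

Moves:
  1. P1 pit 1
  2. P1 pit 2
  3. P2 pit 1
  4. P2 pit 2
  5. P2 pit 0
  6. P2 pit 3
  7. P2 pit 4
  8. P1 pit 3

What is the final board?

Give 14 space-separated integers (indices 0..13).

Answer: 9 2 2 0 6 8 3 1 2 2 0 0 7 5

Derivation:
Move 1: P1 pit1 -> P1=[5,0,6,4,4,6](1) P2=[5,5,4,3,2,2](0)
Move 2: P1 pit2 -> P1=[5,0,0,5,5,7](2) P2=[6,6,4,3,2,2](0)
Move 3: P2 pit1 -> P1=[6,0,0,5,5,7](2) P2=[6,0,5,4,3,3](1)
Move 4: P2 pit2 -> P1=[7,0,0,5,5,7](2) P2=[6,0,0,5,4,4](2)
Move 5: P2 pit0 -> P1=[7,0,0,5,5,7](2) P2=[0,1,1,6,5,5](3)
Move 6: P2 pit3 -> P1=[8,1,1,5,5,7](2) P2=[0,1,1,0,6,6](4)
Move 7: P2 pit4 -> P1=[9,2,2,6,5,7](2) P2=[0,1,1,0,0,7](5)
Move 8: P1 pit3 -> P1=[9,2,2,0,6,8](3) P2=[1,2,2,0,0,7](5)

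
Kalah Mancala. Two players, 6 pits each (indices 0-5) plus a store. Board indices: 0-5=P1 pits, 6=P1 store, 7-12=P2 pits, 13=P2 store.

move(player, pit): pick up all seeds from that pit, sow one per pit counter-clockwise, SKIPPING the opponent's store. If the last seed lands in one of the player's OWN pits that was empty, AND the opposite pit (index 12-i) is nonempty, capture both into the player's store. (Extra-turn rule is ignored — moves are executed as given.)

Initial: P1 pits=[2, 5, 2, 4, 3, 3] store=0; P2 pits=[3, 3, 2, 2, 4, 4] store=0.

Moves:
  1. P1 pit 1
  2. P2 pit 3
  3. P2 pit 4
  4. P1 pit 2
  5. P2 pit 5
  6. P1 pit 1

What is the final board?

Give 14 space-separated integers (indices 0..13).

Answer: 4 0 2 8 6 5 2 3 3 2 0 0 0 2

Derivation:
Move 1: P1 pit1 -> P1=[2,0,3,5,4,4](1) P2=[3,3,2,2,4,4](0)
Move 2: P2 pit3 -> P1=[2,0,3,5,4,4](1) P2=[3,3,2,0,5,5](0)
Move 3: P2 pit4 -> P1=[3,1,4,5,4,4](1) P2=[3,3,2,0,0,6](1)
Move 4: P1 pit2 -> P1=[3,1,0,6,5,5](2) P2=[3,3,2,0,0,6](1)
Move 5: P2 pit5 -> P1=[4,2,1,7,6,5](2) P2=[3,3,2,0,0,0](2)
Move 6: P1 pit1 -> P1=[4,0,2,8,6,5](2) P2=[3,3,2,0,0,0](2)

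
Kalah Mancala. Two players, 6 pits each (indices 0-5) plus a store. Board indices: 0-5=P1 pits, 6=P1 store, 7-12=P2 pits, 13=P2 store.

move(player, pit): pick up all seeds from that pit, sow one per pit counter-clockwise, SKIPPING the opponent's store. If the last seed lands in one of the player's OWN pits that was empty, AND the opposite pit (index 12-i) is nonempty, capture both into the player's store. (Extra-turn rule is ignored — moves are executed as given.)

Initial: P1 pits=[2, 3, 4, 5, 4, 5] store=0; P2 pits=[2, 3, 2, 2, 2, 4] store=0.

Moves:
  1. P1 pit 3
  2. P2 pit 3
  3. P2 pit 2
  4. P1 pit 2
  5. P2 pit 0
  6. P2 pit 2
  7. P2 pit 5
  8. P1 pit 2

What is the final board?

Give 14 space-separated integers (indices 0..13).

Move 1: P1 pit3 -> P1=[2,3,4,0,5,6](1) P2=[3,4,2,2,2,4](0)
Move 2: P2 pit3 -> P1=[2,3,4,0,5,6](1) P2=[3,4,2,0,3,5](0)
Move 3: P2 pit2 -> P1=[2,3,4,0,5,6](1) P2=[3,4,0,1,4,5](0)
Move 4: P1 pit2 -> P1=[2,3,0,1,6,7](2) P2=[3,4,0,1,4,5](0)
Move 5: P2 pit0 -> P1=[2,3,0,1,6,7](2) P2=[0,5,1,2,4,5](0)
Move 6: P2 pit2 -> P1=[2,3,0,1,6,7](2) P2=[0,5,0,3,4,5](0)
Move 7: P2 pit5 -> P1=[3,4,1,2,6,7](2) P2=[0,5,0,3,4,0](1)
Move 8: P1 pit2 -> P1=[3,4,0,3,6,7](2) P2=[0,5,0,3,4,0](1)

Answer: 3 4 0 3 6 7 2 0 5 0 3 4 0 1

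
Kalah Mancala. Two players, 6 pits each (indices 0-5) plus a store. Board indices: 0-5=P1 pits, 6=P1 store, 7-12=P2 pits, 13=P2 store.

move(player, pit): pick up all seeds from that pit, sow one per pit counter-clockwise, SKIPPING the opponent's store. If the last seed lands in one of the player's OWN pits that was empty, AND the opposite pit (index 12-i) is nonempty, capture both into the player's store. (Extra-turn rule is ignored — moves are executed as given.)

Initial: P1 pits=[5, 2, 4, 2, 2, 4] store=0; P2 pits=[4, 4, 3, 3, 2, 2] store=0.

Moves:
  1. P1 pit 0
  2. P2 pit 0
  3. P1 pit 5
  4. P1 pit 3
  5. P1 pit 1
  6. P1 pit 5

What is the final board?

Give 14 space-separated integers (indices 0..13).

Answer: 0 0 6 1 5 0 3 1 6 5 5 3 2 0

Derivation:
Move 1: P1 pit0 -> P1=[0,3,5,3,3,5](0) P2=[4,4,3,3,2,2](0)
Move 2: P2 pit0 -> P1=[0,3,5,3,3,5](0) P2=[0,5,4,4,3,2](0)
Move 3: P1 pit5 -> P1=[0,3,5,3,3,0](1) P2=[1,6,5,5,3,2](0)
Move 4: P1 pit3 -> P1=[0,3,5,0,4,1](2) P2=[1,6,5,5,3,2](0)
Move 5: P1 pit1 -> P1=[0,0,6,1,5,1](2) P2=[1,6,5,5,3,2](0)
Move 6: P1 pit5 -> P1=[0,0,6,1,5,0](3) P2=[1,6,5,5,3,2](0)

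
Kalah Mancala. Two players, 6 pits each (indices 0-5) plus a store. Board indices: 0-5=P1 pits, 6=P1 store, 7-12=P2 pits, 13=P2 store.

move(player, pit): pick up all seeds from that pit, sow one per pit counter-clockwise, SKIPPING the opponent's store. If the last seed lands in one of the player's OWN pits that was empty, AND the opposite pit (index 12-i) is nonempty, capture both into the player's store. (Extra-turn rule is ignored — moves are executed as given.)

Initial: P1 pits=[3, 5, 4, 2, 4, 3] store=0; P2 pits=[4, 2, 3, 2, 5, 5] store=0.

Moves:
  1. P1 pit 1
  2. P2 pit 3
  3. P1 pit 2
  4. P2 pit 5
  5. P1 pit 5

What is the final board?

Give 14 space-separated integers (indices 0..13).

Answer: 4 1 1 5 7 0 3 6 3 4 1 6 0 1

Derivation:
Move 1: P1 pit1 -> P1=[3,0,5,3,5,4](1) P2=[4,2,3,2,5,5](0)
Move 2: P2 pit3 -> P1=[3,0,5,3,5,4](1) P2=[4,2,3,0,6,6](0)
Move 3: P1 pit2 -> P1=[3,0,0,4,6,5](2) P2=[5,2,3,0,6,6](0)
Move 4: P2 pit5 -> P1=[4,1,1,5,7,5](2) P2=[5,2,3,0,6,0](1)
Move 5: P1 pit5 -> P1=[4,1,1,5,7,0](3) P2=[6,3,4,1,6,0](1)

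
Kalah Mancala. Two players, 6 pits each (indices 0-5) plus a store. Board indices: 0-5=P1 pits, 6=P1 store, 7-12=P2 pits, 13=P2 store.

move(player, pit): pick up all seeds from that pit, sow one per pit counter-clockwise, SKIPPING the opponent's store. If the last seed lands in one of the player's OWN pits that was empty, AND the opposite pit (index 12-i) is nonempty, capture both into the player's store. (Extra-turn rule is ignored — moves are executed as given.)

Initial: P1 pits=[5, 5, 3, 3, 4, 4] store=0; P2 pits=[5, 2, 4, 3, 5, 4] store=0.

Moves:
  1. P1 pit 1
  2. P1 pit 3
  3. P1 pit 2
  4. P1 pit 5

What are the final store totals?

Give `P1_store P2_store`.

Move 1: P1 pit1 -> P1=[5,0,4,4,5,5](1) P2=[5,2,4,3,5,4](0)
Move 2: P1 pit3 -> P1=[5,0,4,0,6,6](2) P2=[6,2,4,3,5,4](0)
Move 3: P1 pit2 -> P1=[5,0,0,1,7,7](3) P2=[6,2,4,3,5,4](0)
Move 4: P1 pit5 -> P1=[5,0,0,1,7,0](4) P2=[7,3,5,4,6,5](0)

Answer: 4 0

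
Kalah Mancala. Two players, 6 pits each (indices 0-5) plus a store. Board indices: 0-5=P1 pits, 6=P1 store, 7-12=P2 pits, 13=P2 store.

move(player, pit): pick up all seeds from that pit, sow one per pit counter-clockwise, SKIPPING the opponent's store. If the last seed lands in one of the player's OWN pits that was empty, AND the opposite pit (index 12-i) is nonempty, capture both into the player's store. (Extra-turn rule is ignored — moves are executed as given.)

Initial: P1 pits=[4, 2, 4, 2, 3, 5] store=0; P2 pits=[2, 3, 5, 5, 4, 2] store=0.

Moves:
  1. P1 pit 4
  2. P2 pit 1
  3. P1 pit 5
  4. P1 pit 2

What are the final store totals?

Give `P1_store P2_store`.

Move 1: P1 pit4 -> P1=[4,2,4,2,0,6](1) P2=[3,3,5,5,4,2](0)
Move 2: P2 pit1 -> P1=[4,2,4,2,0,6](1) P2=[3,0,6,6,5,2](0)
Move 3: P1 pit5 -> P1=[4,2,4,2,0,0](2) P2=[4,1,7,7,6,2](0)
Move 4: P1 pit2 -> P1=[4,2,0,3,1,1](3) P2=[4,1,7,7,6,2](0)

Answer: 3 0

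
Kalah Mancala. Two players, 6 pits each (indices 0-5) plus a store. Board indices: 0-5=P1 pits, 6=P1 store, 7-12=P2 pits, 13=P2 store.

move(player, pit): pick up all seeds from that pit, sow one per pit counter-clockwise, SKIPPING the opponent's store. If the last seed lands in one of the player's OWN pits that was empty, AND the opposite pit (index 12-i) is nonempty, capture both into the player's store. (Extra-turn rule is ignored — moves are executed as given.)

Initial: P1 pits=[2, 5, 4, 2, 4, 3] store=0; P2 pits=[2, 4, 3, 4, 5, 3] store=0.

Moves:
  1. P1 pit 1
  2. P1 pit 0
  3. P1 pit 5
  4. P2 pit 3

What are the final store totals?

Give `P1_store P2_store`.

Move 1: P1 pit1 -> P1=[2,0,5,3,5,4](1) P2=[2,4,3,4,5,3](0)
Move 2: P1 pit0 -> P1=[0,1,6,3,5,4](1) P2=[2,4,3,4,5,3](0)
Move 3: P1 pit5 -> P1=[0,1,6,3,5,0](2) P2=[3,5,4,4,5,3](0)
Move 4: P2 pit3 -> P1=[1,1,6,3,5,0](2) P2=[3,5,4,0,6,4](1)

Answer: 2 1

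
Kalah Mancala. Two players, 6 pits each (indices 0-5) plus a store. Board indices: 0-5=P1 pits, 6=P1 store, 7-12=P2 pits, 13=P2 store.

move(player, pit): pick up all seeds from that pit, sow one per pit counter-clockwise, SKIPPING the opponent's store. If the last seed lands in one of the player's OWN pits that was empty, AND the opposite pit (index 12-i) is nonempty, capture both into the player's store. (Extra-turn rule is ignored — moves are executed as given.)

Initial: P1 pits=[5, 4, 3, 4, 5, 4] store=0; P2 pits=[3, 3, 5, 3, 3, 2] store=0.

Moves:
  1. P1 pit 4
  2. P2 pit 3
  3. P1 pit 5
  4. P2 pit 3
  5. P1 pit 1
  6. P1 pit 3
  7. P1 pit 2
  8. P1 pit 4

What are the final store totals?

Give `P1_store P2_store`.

Answer: 11 1

Derivation:
Move 1: P1 pit4 -> P1=[5,4,3,4,0,5](1) P2=[4,4,6,3,3,2](0)
Move 2: P2 pit3 -> P1=[5,4,3,4,0,5](1) P2=[4,4,6,0,4,3](1)
Move 3: P1 pit5 -> P1=[5,4,3,4,0,0](2) P2=[5,5,7,1,4,3](1)
Move 4: P2 pit3 -> P1=[5,4,3,4,0,0](2) P2=[5,5,7,0,5,3](1)
Move 5: P1 pit1 -> P1=[5,0,4,5,1,0](8) P2=[0,5,7,0,5,3](1)
Move 6: P1 pit3 -> P1=[5,0,4,0,2,1](9) P2=[1,6,7,0,5,3](1)
Move 7: P1 pit2 -> P1=[5,0,0,1,3,2](10) P2=[1,6,7,0,5,3](1)
Move 8: P1 pit4 -> P1=[5,0,0,1,0,3](11) P2=[2,6,7,0,5,3](1)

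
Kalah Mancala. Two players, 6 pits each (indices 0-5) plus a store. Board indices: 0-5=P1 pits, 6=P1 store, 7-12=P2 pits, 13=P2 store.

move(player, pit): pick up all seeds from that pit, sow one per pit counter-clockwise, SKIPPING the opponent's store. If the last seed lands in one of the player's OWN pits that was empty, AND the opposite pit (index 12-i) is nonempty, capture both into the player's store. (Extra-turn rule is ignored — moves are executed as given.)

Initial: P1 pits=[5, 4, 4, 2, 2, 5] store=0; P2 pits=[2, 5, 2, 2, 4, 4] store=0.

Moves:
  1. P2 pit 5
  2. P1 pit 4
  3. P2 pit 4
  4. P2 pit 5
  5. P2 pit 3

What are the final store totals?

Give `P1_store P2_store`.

Answer: 1 11

Derivation:
Move 1: P2 pit5 -> P1=[6,5,5,2,2,5](0) P2=[2,5,2,2,4,0](1)
Move 2: P1 pit4 -> P1=[6,5,5,2,0,6](1) P2=[2,5,2,2,4,0](1)
Move 3: P2 pit4 -> P1=[7,6,5,2,0,6](1) P2=[2,5,2,2,0,1](2)
Move 4: P2 pit5 -> P1=[7,6,5,2,0,6](1) P2=[2,5,2,2,0,0](3)
Move 5: P2 pit3 -> P1=[0,6,5,2,0,6](1) P2=[2,5,2,0,1,0](11)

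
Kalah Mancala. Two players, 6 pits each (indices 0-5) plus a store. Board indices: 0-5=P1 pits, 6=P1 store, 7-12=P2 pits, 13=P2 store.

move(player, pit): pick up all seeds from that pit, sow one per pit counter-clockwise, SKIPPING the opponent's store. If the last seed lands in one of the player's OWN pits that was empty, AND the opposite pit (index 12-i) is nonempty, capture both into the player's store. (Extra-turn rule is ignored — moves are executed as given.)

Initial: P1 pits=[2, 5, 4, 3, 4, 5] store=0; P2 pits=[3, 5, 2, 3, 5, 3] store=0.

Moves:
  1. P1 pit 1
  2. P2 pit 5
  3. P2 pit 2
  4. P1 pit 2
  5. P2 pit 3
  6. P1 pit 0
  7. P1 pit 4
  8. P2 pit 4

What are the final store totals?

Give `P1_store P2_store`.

Answer: 3 3

Derivation:
Move 1: P1 pit1 -> P1=[2,0,5,4,5,6](1) P2=[3,5,2,3,5,3](0)
Move 2: P2 pit5 -> P1=[3,1,5,4,5,6](1) P2=[3,5,2,3,5,0](1)
Move 3: P2 pit2 -> P1=[3,1,5,4,5,6](1) P2=[3,5,0,4,6,0](1)
Move 4: P1 pit2 -> P1=[3,1,0,5,6,7](2) P2=[4,5,0,4,6,0](1)
Move 5: P2 pit3 -> P1=[4,1,0,5,6,7](2) P2=[4,5,0,0,7,1](2)
Move 6: P1 pit0 -> P1=[0,2,1,6,7,7](2) P2=[4,5,0,0,7,1](2)
Move 7: P1 pit4 -> P1=[0,2,1,6,0,8](3) P2=[5,6,1,1,8,1](2)
Move 8: P2 pit4 -> P1=[1,3,2,7,1,9](3) P2=[5,6,1,1,0,2](3)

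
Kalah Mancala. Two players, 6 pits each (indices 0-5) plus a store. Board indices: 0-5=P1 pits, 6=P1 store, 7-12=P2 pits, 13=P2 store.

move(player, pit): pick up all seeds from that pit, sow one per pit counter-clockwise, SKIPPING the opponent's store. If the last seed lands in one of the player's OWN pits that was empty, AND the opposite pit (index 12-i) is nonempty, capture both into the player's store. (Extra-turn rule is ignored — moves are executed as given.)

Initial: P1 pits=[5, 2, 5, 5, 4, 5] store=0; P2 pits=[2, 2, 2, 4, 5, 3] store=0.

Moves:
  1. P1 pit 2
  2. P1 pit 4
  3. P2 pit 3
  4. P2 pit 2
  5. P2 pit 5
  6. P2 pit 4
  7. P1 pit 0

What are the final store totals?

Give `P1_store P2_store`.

Move 1: P1 pit2 -> P1=[5,2,0,6,5,6](1) P2=[3,2,2,4,5,3](0)
Move 2: P1 pit4 -> P1=[5,2,0,6,0,7](2) P2=[4,3,3,4,5,3](0)
Move 3: P2 pit3 -> P1=[6,2,0,6,0,7](2) P2=[4,3,3,0,6,4](1)
Move 4: P2 pit2 -> P1=[6,2,0,6,0,7](2) P2=[4,3,0,1,7,5](1)
Move 5: P2 pit5 -> P1=[7,3,1,7,0,7](2) P2=[4,3,0,1,7,0](2)
Move 6: P2 pit4 -> P1=[8,4,2,8,1,7](2) P2=[4,3,0,1,0,1](3)
Move 7: P1 pit0 -> P1=[0,5,3,9,2,8](3) P2=[5,4,0,1,0,1](3)

Answer: 3 3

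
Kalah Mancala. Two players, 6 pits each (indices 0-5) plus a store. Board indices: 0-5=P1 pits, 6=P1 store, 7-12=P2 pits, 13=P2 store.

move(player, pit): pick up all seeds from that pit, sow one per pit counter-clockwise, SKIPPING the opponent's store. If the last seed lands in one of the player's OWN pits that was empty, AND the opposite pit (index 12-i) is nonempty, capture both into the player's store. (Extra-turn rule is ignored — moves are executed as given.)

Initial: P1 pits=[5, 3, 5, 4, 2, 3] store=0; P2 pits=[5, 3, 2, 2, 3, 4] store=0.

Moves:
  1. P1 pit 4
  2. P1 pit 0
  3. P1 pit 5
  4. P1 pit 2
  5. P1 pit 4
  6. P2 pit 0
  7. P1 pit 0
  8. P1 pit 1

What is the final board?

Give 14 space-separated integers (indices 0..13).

Answer: 0 0 1 7 1 3 5 0 6 4 4 4 5 1

Derivation:
Move 1: P1 pit4 -> P1=[5,3,5,4,0,4](1) P2=[5,3,2,2,3,4](0)
Move 2: P1 pit0 -> P1=[0,4,6,5,1,5](1) P2=[5,3,2,2,3,4](0)
Move 3: P1 pit5 -> P1=[0,4,6,5,1,0](2) P2=[6,4,3,3,3,4](0)
Move 4: P1 pit2 -> P1=[0,4,0,6,2,1](3) P2=[7,5,3,3,3,4](0)
Move 5: P1 pit4 -> P1=[0,4,0,6,0,2](4) P2=[7,5,3,3,3,4](0)
Move 6: P2 pit0 -> P1=[1,4,0,6,0,2](4) P2=[0,6,4,4,4,5](1)
Move 7: P1 pit0 -> P1=[0,5,0,6,0,2](4) P2=[0,6,4,4,4,5](1)
Move 8: P1 pit1 -> P1=[0,0,1,7,1,3](5) P2=[0,6,4,4,4,5](1)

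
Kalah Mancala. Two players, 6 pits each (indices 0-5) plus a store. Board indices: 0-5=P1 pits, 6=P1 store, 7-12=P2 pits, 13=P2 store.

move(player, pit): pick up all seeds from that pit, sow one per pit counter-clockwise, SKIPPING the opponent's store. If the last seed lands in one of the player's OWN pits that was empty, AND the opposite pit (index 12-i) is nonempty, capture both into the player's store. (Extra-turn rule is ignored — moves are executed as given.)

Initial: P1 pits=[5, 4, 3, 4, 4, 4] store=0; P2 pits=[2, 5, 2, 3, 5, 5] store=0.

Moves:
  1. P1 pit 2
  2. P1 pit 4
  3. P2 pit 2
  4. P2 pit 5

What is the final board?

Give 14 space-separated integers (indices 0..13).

Answer: 6 5 1 6 1 6 1 3 6 0 4 6 0 1

Derivation:
Move 1: P1 pit2 -> P1=[5,4,0,5,5,5](0) P2=[2,5,2,3,5,5](0)
Move 2: P1 pit4 -> P1=[5,4,0,5,0,6](1) P2=[3,6,3,3,5,5](0)
Move 3: P2 pit2 -> P1=[5,4,0,5,0,6](1) P2=[3,6,0,4,6,6](0)
Move 4: P2 pit5 -> P1=[6,5,1,6,1,6](1) P2=[3,6,0,4,6,0](1)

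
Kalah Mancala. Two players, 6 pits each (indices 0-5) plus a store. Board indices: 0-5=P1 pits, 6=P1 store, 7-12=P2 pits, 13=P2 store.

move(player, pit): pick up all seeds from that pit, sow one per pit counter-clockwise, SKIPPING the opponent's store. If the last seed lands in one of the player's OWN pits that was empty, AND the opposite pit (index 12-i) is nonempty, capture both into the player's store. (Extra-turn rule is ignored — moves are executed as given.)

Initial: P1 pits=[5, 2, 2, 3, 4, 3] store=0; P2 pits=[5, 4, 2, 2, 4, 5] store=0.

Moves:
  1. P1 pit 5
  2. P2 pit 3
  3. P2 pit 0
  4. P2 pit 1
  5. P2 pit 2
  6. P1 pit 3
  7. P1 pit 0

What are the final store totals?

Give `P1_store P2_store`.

Move 1: P1 pit5 -> P1=[5,2,2,3,4,0](1) P2=[6,5,2,2,4,5](0)
Move 2: P2 pit3 -> P1=[5,2,2,3,4,0](1) P2=[6,5,2,0,5,6](0)
Move 3: P2 pit0 -> P1=[5,2,2,3,4,0](1) P2=[0,6,3,1,6,7](1)
Move 4: P2 pit1 -> P1=[6,2,2,3,4,0](1) P2=[0,0,4,2,7,8](2)
Move 5: P2 pit2 -> P1=[6,2,2,3,4,0](1) P2=[0,0,0,3,8,9](3)
Move 6: P1 pit3 -> P1=[6,2,2,0,5,1](2) P2=[0,0,0,3,8,9](3)
Move 7: P1 pit0 -> P1=[0,3,3,1,6,2](3) P2=[0,0,0,3,8,9](3)

Answer: 3 3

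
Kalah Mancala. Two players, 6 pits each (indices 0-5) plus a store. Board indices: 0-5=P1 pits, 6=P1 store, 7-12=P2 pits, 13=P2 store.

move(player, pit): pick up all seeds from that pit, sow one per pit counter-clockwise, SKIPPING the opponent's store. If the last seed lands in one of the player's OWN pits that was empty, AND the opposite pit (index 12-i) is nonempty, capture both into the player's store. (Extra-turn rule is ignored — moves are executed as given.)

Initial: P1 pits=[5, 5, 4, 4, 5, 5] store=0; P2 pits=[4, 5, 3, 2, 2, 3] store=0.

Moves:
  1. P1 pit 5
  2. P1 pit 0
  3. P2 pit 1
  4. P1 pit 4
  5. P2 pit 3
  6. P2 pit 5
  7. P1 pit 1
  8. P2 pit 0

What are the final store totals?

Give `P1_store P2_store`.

Answer: 9 3

Derivation:
Move 1: P1 pit5 -> P1=[5,5,4,4,5,0](1) P2=[5,6,4,3,2,3](0)
Move 2: P1 pit0 -> P1=[0,6,5,5,6,0](7) P2=[0,6,4,3,2,3](0)
Move 3: P2 pit1 -> P1=[1,6,5,5,6,0](7) P2=[0,0,5,4,3,4](1)
Move 4: P1 pit4 -> P1=[1,6,5,5,0,1](8) P2=[1,1,6,5,3,4](1)
Move 5: P2 pit3 -> P1=[2,7,5,5,0,1](8) P2=[1,1,6,0,4,5](2)
Move 6: P2 pit5 -> P1=[3,8,6,6,0,1](8) P2=[1,1,6,0,4,0](3)
Move 7: P1 pit1 -> P1=[3,0,7,7,1,2](9) P2=[2,2,7,0,4,0](3)
Move 8: P2 pit0 -> P1=[3,0,7,7,1,2](9) P2=[0,3,8,0,4,0](3)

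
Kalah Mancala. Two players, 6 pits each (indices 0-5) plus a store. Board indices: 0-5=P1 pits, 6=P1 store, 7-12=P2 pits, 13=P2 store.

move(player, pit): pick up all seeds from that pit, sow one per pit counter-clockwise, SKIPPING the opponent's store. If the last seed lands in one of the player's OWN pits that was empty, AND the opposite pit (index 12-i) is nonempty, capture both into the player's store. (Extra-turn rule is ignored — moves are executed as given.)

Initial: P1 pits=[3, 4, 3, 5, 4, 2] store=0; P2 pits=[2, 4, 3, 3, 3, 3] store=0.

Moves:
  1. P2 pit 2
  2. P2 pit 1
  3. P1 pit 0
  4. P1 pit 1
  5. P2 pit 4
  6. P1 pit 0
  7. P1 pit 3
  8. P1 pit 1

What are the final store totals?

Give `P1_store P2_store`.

Answer: 5 1

Derivation:
Move 1: P2 pit2 -> P1=[3,4,3,5,4,2](0) P2=[2,4,0,4,4,4](0)
Move 2: P2 pit1 -> P1=[3,4,3,5,4,2](0) P2=[2,0,1,5,5,5](0)
Move 3: P1 pit0 -> P1=[0,5,4,6,4,2](0) P2=[2,0,1,5,5,5](0)
Move 4: P1 pit1 -> P1=[0,0,5,7,5,3](1) P2=[2,0,1,5,5,5](0)
Move 5: P2 pit4 -> P1=[1,1,6,7,5,3](1) P2=[2,0,1,5,0,6](1)
Move 6: P1 pit0 -> P1=[0,2,6,7,5,3](1) P2=[2,0,1,5,0,6](1)
Move 7: P1 pit3 -> P1=[0,2,6,0,6,4](2) P2=[3,1,2,6,0,6](1)
Move 8: P1 pit1 -> P1=[0,0,7,0,6,4](5) P2=[3,1,0,6,0,6](1)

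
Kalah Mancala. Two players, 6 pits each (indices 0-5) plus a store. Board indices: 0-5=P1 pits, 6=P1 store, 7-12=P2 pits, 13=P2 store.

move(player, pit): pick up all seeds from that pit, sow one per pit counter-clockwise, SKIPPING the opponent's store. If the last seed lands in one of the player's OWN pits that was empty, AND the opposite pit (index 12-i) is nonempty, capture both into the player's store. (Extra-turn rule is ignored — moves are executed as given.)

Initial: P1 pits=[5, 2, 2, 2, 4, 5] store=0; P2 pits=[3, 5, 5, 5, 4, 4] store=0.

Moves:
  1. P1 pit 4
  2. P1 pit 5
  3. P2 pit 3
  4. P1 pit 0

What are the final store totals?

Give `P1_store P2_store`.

Move 1: P1 pit4 -> P1=[5,2,2,2,0,6](1) P2=[4,6,5,5,4,4](0)
Move 2: P1 pit5 -> P1=[5,2,2,2,0,0](2) P2=[5,7,6,6,5,4](0)
Move 3: P2 pit3 -> P1=[6,3,3,2,0,0](2) P2=[5,7,6,0,6,5](1)
Move 4: P1 pit0 -> P1=[0,4,4,3,1,1](3) P2=[5,7,6,0,6,5](1)

Answer: 3 1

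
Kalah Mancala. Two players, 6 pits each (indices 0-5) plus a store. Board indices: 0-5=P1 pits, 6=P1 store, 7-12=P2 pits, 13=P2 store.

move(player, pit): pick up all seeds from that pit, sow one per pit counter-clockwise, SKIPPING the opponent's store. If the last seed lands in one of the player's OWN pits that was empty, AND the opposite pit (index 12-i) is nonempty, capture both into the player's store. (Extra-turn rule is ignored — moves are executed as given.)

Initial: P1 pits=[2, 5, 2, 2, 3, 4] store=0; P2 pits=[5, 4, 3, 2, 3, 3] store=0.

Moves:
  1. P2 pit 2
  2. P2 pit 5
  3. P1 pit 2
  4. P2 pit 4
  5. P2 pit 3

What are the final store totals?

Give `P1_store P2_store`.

Answer: 0 3

Derivation:
Move 1: P2 pit2 -> P1=[2,5,2,2,3,4](0) P2=[5,4,0,3,4,4](0)
Move 2: P2 pit5 -> P1=[3,6,3,2,3,4](0) P2=[5,4,0,3,4,0](1)
Move 3: P1 pit2 -> P1=[3,6,0,3,4,5](0) P2=[5,4,0,3,4,0](1)
Move 4: P2 pit4 -> P1=[4,7,0,3,4,5](0) P2=[5,4,0,3,0,1](2)
Move 5: P2 pit3 -> P1=[4,7,0,3,4,5](0) P2=[5,4,0,0,1,2](3)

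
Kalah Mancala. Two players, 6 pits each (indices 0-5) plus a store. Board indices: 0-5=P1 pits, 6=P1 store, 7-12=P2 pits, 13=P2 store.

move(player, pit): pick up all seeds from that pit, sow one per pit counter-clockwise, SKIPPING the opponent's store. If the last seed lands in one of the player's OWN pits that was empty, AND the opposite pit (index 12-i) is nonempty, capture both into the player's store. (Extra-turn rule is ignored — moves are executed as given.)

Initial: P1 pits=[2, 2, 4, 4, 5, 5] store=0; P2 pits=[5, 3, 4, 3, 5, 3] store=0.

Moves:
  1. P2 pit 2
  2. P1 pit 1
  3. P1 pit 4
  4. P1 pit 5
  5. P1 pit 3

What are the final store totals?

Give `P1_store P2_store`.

Answer: 3 1

Derivation:
Move 1: P2 pit2 -> P1=[2,2,4,4,5,5](0) P2=[5,3,0,4,6,4](1)
Move 2: P1 pit1 -> P1=[2,0,5,5,5,5](0) P2=[5,3,0,4,6,4](1)
Move 3: P1 pit4 -> P1=[2,0,5,5,0,6](1) P2=[6,4,1,4,6,4](1)
Move 4: P1 pit5 -> P1=[2,0,5,5,0,0](2) P2=[7,5,2,5,7,4](1)
Move 5: P1 pit3 -> P1=[2,0,5,0,1,1](3) P2=[8,6,2,5,7,4](1)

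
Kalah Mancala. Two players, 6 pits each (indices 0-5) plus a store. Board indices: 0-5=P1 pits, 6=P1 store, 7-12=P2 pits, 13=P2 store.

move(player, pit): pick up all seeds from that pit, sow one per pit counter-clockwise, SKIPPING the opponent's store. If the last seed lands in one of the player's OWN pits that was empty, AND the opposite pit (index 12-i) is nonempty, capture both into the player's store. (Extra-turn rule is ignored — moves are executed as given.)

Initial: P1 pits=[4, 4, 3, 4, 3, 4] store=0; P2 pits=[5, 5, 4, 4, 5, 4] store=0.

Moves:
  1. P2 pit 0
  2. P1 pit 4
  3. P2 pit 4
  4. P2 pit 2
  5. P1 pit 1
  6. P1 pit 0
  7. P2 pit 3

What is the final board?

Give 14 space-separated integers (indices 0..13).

Answer: 1 2 7 7 2 7 3 1 6 0 0 2 8 3

Derivation:
Move 1: P2 pit0 -> P1=[4,4,3,4,3,4](0) P2=[0,6,5,5,6,5](0)
Move 2: P1 pit4 -> P1=[4,4,3,4,0,5](1) P2=[1,6,5,5,6,5](0)
Move 3: P2 pit4 -> P1=[5,5,4,5,0,5](1) P2=[1,6,5,5,0,6](1)
Move 4: P2 pit2 -> P1=[6,5,4,5,0,5](1) P2=[1,6,0,6,1,7](2)
Move 5: P1 pit1 -> P1=[6,0,5,6,1,6](2) P2=[1,6,0,6,1,7](2)
Move 6: P1 pit0 -> P1=[0,1,6,7,2,7](3) P2=[1,6,0,6,1,7](2)
Move 7: P2 pit3 -> P1=[1,2,7,7,2,7](3) P2=[1,6,0,0,2,8](3)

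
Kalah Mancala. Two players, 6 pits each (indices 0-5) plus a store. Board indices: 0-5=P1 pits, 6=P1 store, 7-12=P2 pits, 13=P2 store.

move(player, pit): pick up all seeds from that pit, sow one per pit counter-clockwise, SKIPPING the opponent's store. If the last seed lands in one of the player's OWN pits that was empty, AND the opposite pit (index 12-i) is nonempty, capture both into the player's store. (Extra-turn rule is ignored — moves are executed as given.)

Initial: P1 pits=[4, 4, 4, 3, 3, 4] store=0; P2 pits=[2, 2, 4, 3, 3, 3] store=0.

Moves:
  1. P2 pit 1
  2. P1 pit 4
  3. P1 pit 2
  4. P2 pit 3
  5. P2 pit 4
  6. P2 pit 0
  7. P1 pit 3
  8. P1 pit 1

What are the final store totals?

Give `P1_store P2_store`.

Move 1: P2 pit1 -> P1=[4,4,4,3,3,4](0) P2=[2,0,5,4,3,3](0)
Move 2: P1 pit4 -> P1=[4,4,4,3,0,5](1) P2=[3,0,5,4,3,3](0)
Move 3: P1 pit2 -> P1=[4,4,0,4,1,6](2) P2=[3,0,5,4,3,3](0)
Move 4: P2 pit3 -> P1=[5,4,0,4,1,6](2) P2=[3,0,5,0,4,4](1)
Move 5: P2 pit4 -> P1=[6,5,0,4,1,6](2) P2=[3,0,5,0,0,5](2)
Move 6: P2 pit0 -> P1=[6,5,0,4,1,6](2) P2=[0,1,6,1,0,5](2)
Move 7: P1 pit3 -> P1=[6,5,0,0,2,7](3) P2=[1,1,6,1,0,5](2)
Move 8: P1 pit1 -> P1=[6,0,1,1,3,8](4) P2=[1,1,6,1,0,5](2)

Answer: 4 2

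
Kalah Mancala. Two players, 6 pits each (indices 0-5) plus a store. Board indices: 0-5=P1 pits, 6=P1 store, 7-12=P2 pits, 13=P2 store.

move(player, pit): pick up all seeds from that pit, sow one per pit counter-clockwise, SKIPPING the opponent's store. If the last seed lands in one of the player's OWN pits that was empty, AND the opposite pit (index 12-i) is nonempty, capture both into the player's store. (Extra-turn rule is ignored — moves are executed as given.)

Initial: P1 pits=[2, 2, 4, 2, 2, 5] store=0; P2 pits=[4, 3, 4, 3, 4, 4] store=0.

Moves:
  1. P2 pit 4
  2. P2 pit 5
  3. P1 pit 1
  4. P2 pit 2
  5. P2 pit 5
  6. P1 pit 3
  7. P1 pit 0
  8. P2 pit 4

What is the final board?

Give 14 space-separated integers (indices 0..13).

Move 1: P2 pit4 -> P1=[3,3,4,2,2,5](0) P2=[4,3,4,3,0,5](1)
Move 2: P2 pit5 -> P1=[4,4,5,3,2,5](0) P2=[4,3,4,3,0,0](2)
Move 3: P1 pit1 -> P1=[4,0,6,4,3,6](0) P2=[4,3,4,3,0,0](2)
Move 4: P2 pit2 -> P1=[4,0,6,4,3,6](0) P2=[4,3,0,4,1,1](3)
Move 5: P2 pit5 -> P1=[4,0,6,4,3,6](0) P2=[4,3,0,4,1,0](4)
Move 6: P1 pit3 -> P1=[4,0,6,0,4,7](1) P2=[5,3,0,4,1,0](4)
Move 7: P1 pit0 -> P1=[0,1,7,1,5,7](1) P2=[5,3,0,4,1,0](4)
Move 8: P2 pit4 -> P1=[0,1,7,1,5,7](1) P2=[5,3,0,4,0,1](4)

Answer: 0 1 7 1 5 7 1 5 3 0 4 0 1 4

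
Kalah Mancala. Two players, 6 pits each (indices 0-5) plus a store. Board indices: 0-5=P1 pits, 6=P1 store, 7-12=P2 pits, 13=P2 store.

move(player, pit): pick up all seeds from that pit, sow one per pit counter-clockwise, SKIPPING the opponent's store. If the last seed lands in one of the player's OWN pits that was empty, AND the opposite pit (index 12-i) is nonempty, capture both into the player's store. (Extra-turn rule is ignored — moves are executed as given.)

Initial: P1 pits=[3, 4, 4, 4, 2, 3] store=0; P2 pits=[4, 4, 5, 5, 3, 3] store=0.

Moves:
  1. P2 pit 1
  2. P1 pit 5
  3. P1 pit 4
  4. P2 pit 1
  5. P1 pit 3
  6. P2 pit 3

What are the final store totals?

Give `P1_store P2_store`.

Move 1: P2 pit1 -> P1=[3,4,4,4,2,3](0) P2=[4,0,6,6,4,4](0)
Move 2: P1 pit5 -> P1=[3,4,4,4,2,0](1) P2=[5,1,6,6,4,4](0)
Move 3: P1 pit4 -> P1=[3,4,4,4,0,1](2) P2=[5,1,6,6,4,4](0)
Move 4: P2 pit1 -> P1=[3,4,4,4,0,1](2) P2=[5,0,7,6,4,4](0)
Move 5: P1 pit3 -> P1=[3,4,4,0,1,2](3) P2=[6,0,7,6,4,4](0)
Move 6: P2 pit3 -> P1=[4,5,5,0,1,2](3) P2=[6,0,7,0,5,5](1)

Answer: 3 1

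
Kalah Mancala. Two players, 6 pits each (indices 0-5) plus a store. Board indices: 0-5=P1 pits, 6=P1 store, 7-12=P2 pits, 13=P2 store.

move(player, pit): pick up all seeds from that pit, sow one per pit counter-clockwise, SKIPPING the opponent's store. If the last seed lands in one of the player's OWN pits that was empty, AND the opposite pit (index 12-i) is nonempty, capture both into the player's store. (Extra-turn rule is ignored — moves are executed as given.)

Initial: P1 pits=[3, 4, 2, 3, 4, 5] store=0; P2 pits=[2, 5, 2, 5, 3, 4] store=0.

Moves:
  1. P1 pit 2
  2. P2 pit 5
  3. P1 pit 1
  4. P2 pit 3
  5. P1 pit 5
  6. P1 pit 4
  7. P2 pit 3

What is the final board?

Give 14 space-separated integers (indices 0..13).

Move 1: P1 pit2 -> P1=[3,4,0,4,5,5](0) P2=[2,5,2,5,3,4](0)
Move 2: P2 pit5 -> P1=[4,5,1,4,5,5](0) P2=[2,5,2,5,3,0](1)
Move 3: P1 pit1 -> P1=[4,0,2,5,6,6](1) P2=[2,5,2,5,3,0](1)
Move 4: P2 pit3 -> P1=[5,1,2,5,6,6](1) P2=[2,5,2,0,4,1](2)
Move 5: P1 pit5 -> P1=[5,1,2,5,6,0](2) P2=[3,6,3,1,5,1](2)
Move 6: P1 pit4 -> P1=[5,1,2,5,0,1](3) P2=[4,7,4,2,5,1](2)
Move 7: P2 pit3 -> P1=[5,1,2,5,0,1](3) P2=[4,7,4,0,6,2](2)

Answer: 5 1 2 5 0 1 3 4 7 4 0 6 2 2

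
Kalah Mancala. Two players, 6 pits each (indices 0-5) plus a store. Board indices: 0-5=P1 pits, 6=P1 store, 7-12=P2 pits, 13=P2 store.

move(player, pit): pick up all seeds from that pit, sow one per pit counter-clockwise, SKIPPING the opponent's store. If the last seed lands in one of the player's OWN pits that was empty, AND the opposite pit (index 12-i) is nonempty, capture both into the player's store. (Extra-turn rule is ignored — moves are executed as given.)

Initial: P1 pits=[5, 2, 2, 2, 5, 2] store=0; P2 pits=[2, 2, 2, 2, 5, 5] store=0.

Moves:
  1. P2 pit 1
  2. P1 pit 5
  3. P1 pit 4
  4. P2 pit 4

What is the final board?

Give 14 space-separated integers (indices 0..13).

Answer: 6 3 3 2 0 1 2 4 1 4 3 0 6 1

Derivation:
Move 1: P2 pit1 -> P1=[5,2,2,2,5,2](0) P2=[2,0,3,3,5,5](0)
Move 2: P1 pit5 -> P1=[5,2,2,2,5,0](1) P2=[3,0,3,3,5,5](0)
Move 3: P1 pit4 -> P1=[5,2,2,2,0,1](2) P2=[4,1,4,3,5,5](0)
Move 4: P2 pit4 -> P1=[6,3,3,2,0,1](2) P2=[4,1,4,3,0,6](1)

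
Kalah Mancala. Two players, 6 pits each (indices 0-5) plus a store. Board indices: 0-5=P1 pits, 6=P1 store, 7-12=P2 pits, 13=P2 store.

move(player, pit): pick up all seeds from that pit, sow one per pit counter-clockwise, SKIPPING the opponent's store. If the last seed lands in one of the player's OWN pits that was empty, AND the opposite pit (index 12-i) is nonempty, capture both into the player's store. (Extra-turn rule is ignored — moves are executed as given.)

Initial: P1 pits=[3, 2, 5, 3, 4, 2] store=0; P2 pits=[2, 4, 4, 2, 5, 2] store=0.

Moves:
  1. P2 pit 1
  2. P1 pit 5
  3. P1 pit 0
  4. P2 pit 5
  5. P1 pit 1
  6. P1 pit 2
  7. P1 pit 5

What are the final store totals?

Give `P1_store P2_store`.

Move 1: P2 pit1 -> P1=[3,2,5,3,4,2](0) P2=[2,0,5,3,6,3](0)
Move 2: P1 pit5 -> P1=[3,2,5,3,4,0](1) P2=[3,0,5,3,6,3](0)
Move 3: P1 pit0 -> P1=[0,3,6,4,4,0](1) P2=[3,0,5,3,6,3](0)
Move 4: P2 pit5 -> P1=[1,4,6,4,4,0](1) P2=[3,0,5,3,6,0](1)
Move 5: P1 pit1 -> P1=[1,0,7,5,5,0](5) P2=[0,0,5,3,6,0](1)
Move 6: P1 pit2 -> P1=[1,0,0,6,6,1](6) P2=[1,1,6,3,6,0](1)
Move 7: P1 pit5 -> P1=[1,0,0,6,6,0](7) P2=[1,1,6,3,6,0](1)

Answer: 7 1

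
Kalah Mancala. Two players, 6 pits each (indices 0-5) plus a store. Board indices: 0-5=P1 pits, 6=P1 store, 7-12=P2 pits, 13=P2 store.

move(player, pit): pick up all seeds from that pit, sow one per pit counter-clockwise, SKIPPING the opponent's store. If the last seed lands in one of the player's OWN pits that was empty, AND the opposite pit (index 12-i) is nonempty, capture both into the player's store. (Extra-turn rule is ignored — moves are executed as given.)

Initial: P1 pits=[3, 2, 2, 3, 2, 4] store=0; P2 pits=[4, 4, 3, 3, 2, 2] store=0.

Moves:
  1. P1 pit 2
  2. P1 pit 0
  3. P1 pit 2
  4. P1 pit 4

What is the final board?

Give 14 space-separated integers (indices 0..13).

Move 1: P1 pit2 -> P1=[3,2,0,4,3,4](0) P2=[4,4,3,3,2,2](0)
Move 2: P1 pit0 -> P1=[0,3,1,5,3,4](0) P2=[4,4,3,3,2,2](0)
Move 3: P1 pit2 -> P1=[0,3,0,6,3,4](0) P2=[4,4,3,3,2,2](0)
Move 4: P1 pit4 -> P1=[0,3,0,6,0,5](1) P2=[5,4,3,3,2,2](0)

Answer: 0 3 0 6 0 5 1 5 4 3 3 2 2 0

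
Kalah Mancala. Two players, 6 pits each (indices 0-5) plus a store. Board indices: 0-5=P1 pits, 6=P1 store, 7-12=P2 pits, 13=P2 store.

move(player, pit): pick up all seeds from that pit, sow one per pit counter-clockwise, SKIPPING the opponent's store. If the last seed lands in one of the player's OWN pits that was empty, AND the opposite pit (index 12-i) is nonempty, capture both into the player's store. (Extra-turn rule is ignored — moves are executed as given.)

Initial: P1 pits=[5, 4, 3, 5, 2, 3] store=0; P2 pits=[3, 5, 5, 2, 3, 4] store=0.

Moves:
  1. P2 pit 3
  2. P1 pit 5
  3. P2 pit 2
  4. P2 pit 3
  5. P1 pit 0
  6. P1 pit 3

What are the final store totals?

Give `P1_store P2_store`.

Move 1: P2 pit3 -> P1=[5,4,3,5,2,3](0) P2=[3,5,5,0,4,5](0)
Move 2: P1 pit5 -> P1=[5,4,3,5,2,0](1) P2=[4,6,5,0,4,5](0)
Move 3: P2 pit2 -> P1=[6,4,3,5,2,0](1) P2=[4,6,0,1,5,6](1)
Move 4: P2 pit3 -> P1=[6,4,3,5,2,0](1) P2=[4,6,0,0,6,6](1)
Move 5: P1 pit0 -> P1=[0,5,4,6,3,1](2) P2=[4,6,0,0,6,6](1)
Move 6: P1 pit3 -> P1=[0,5,4,0,4,2](3) P2=[5,7,1,0,6,6](1)

Answer: 3 1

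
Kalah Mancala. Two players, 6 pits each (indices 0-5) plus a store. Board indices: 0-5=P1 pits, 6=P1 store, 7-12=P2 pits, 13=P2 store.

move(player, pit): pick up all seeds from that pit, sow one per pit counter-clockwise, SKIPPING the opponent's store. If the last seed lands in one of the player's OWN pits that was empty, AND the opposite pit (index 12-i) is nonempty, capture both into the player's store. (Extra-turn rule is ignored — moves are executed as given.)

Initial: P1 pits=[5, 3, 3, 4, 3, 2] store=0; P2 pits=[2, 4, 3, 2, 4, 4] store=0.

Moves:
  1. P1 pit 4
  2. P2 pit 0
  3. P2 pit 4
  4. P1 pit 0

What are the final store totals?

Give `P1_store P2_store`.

Answer: 2 1

Derivation:
Move 1: P1 pit4 -> P1=[5,3,3,4,0,3](1) P2=[3,4,3,2,4,4](0)
Move 2: P2 pit0 -> P1=[5,3,3,4,0,3](1) P2=[0,5,4,3,4,4](0)
Move 3: P2 pit4 -> P1=[6,4,3,4,0,3](1) P2=[0,5,4,3,0,5](1)
Move 4: P1 pit0 -> P1=[0,5,4,5,1,4](2) P2=[0,5,4,3,0,5](1)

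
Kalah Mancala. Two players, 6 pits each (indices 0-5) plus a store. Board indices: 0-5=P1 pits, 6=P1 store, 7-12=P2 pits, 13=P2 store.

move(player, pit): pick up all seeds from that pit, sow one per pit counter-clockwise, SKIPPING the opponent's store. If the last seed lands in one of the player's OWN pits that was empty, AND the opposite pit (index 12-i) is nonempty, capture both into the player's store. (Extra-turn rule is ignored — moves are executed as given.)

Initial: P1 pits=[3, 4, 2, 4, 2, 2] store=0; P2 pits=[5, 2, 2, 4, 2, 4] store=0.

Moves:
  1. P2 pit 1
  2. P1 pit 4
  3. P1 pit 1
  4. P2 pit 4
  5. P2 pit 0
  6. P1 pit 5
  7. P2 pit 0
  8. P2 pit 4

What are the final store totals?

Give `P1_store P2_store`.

Answer: 2 1

Derivation:
Move 1: P2 pit1 -> P1=[3,4,2,4,2,2](0) P2=[5,0,3,5,2,4](0)
Move 2: P1 pit4 -> P1=[3,4,2,4,0,3](1) P2=[5,0,3,5,2,4](0)
Move 3: P1 pit1 -> P1=[3,0,3,5,1,4](1) P2=[5,0,3,5,2,4](0)
Move 4: P2 pit4 -> P1=[3,0,3,5,1,4](1) P2=[5,0,3,5,0,5](1)
Move 5: P2 pit0 -> P1=[3,0,3,5,1,4](1) P2=[0,1,4,6,1,6](1)
Move 6: P1 pit5 -> P1=[3,0,3,5,1,0](2) P2=[1,2,5,6,1,6](1)
Move 7: P2 pit0 -> P1=[3,0,3,5,1,0](2) P2=[0,3,5,6,1,6](1)
Move 8: P2 pit4 -> P1=[3,0,3,5,1,0](2) P2=[0,3,5,6,0,7](1)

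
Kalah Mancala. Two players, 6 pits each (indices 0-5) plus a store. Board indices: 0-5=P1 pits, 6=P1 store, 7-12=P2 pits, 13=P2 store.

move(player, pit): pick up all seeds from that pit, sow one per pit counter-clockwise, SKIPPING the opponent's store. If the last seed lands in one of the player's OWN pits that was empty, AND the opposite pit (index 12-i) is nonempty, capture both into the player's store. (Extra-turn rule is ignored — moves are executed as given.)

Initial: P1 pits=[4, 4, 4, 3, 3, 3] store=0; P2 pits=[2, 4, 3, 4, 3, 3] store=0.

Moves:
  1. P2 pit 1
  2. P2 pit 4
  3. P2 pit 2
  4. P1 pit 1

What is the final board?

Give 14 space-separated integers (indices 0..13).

Move 1: P2 pit1 -> P1=[4,4,4,3,3,3](0) P2=[2,0,4,5,4,4](0)
Move 2: P2 pit4 -> P1=[5,5,4,3,3,3](0) P2=[2,0,4,5,0,5](1)
Move 3: P2 pit2 -> P1=[5,5,4,3,3,3](0) P2=[2,0,0,6,1,6](2)
Move 4: P1 pit1 -> P1=[5,0,5,4,4,4](1) P2=[2,0,0,6,1,6](2)

Answer: 5 0 5 4 4 4 1 2 0 0 6 1 6 2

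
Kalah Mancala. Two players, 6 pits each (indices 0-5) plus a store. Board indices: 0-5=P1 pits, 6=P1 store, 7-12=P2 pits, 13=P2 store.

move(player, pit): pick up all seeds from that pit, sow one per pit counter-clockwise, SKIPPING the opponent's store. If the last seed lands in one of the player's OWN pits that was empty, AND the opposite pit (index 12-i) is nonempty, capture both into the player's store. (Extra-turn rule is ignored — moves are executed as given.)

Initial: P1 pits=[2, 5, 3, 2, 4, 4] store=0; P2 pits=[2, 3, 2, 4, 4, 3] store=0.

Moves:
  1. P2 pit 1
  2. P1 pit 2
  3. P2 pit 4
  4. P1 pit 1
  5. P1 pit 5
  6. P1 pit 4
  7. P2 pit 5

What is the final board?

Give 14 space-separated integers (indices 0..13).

Move 1: P2 pit1 -> P1=[2,5,3,2,4,4](0) P2=[2,0,3,5,5,3](0)
Move 2: P1 pit2 -> P1=[2,5,0,3,5,5](0) P2=[2,0,3,5,5,3](0)
Move 3: P2 pit4 -> P1=[3,6,1,3,5,5](0) P2=[2,0,3,5,0,4](1)
Move 4: P1 pit1 -> P1=[3,0,2,4,6,6](1) P2=[3,0,3,5,0,4](1)
Move 5: P1 pit5 -> P1=[3,0,2,4,6,0](2) P2=[4,1,4,6,1,4](1)
Move 6: P1 pit4 -> P1=[3,0,2,4,0,1](3) P2=[5,2,5,7,1,4](1)
Move 7: P2 pit5 -> P1=[4,1,3,4,0,1](3) P2=[5,2,5,7,1,0](2)

Answer: 4 1 3 4 0 1 3 5 2 5 7 1 0 2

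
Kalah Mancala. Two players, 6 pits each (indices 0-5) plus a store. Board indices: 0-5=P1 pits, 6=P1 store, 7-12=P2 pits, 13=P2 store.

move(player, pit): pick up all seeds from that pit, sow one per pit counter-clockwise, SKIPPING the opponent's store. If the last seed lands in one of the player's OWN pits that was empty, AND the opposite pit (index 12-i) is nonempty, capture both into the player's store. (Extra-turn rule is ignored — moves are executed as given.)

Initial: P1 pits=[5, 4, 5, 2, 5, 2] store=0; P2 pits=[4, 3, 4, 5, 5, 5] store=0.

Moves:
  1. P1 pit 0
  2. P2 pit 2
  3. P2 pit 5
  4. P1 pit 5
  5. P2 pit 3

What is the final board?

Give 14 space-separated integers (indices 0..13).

Move 1: P1 pit0 -> P1=[0,5,6,3,6,3](0) P2=[4,3,4,5,5,5](0)
Move 2: P2 pit2 -> P1=[0,5,6,3,6,3](0) P2=[4,3,0,6,6,6](1)
Move 3: P2 pit5 -> P1=[1,6,7,4,7,3](0) P2=[4,3,0,6,6,0](2)
Move 4: P1 pit5 -> P1=[1,6,7,4,7,0](1) P2=[5,4,0,6,6,0](2)
Move 5: P2 pit3 -> P1=[2,7,8,4,7,0](1) P2=[5,4,0,0,7,1](3)

Answer: 2 7 8 4 7 0 1 5 4 0 0 7 1 3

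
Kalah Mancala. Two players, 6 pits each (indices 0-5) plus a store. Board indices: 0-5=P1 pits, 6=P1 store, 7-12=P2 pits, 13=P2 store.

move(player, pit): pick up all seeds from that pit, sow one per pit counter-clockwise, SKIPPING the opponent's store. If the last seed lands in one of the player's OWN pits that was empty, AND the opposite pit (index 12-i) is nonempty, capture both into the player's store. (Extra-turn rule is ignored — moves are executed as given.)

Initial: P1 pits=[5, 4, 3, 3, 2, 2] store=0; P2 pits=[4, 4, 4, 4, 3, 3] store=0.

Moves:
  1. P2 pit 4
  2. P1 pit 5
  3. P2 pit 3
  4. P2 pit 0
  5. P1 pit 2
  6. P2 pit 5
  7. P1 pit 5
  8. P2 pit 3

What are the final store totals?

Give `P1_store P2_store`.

Move 1: P2 pit4 -> P1=[6,4,3,3,2,2](0) P2=[4,4,4,4,0,4](1)
Move 2: P1 pit5 -> P1=[6,4,3,3,2,0](1) P2=[5,4,4,4,0,4](1)
Move 3: P2 pit3 -> P1=[7,4,3,3,2,0](1) P2=[5,4,4,0,1,5](2)
Move 4: P2 pit0 -> P1=[7,4,3,3,2,0](1) P2=[0,5,5,1,2,6](2)
Move 5: P1 pit2 -> P1=[7,4,0,4,3,1](1) P2=[0,5,5,1,2,6](2)
Move 6: P2 pit5 -> P1=[8,5,1,5,4,1](1) P2=[0,5,5,1,2,0](3)
Move 7: P1 pit5 -> P1=[8,5,1,5,4,0](2) P2=[0,5,5,1,2,0](3)
Move 8: P2 pit3 -> P1=[8,5,1,5,4,0](2) P2=[0,5,5,0,3,0](3)

Answer: 2 3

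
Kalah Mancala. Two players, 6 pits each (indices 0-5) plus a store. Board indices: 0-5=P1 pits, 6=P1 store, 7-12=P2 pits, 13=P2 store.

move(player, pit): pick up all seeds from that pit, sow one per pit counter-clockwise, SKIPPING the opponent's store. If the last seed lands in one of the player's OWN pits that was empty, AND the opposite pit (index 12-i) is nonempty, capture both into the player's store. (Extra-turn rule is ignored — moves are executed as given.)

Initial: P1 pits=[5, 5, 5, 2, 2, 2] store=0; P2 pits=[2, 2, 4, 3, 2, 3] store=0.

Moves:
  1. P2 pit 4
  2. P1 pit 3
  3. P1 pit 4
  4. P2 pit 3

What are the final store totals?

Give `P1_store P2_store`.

Move 1: P2 pit4 -> P1=[5,5,5,2,2,2](0) P2=[2,2,4,3,0,4](1)
Move 2: P1 pit3 -> P1=[5,5,5,0,3,3](0) P2=[2,2,4,3,0,4](1)
Move 3: P1 pit4 -> P1=[5,5,5,0,0,4](1) P2=[3,2,4,3,0,4](1)
Move 4: P2 pit3 -> P1=[5,5,5,0,0,4](1) P2=[3,2,4,0,1,5](2)

Answer: 1 2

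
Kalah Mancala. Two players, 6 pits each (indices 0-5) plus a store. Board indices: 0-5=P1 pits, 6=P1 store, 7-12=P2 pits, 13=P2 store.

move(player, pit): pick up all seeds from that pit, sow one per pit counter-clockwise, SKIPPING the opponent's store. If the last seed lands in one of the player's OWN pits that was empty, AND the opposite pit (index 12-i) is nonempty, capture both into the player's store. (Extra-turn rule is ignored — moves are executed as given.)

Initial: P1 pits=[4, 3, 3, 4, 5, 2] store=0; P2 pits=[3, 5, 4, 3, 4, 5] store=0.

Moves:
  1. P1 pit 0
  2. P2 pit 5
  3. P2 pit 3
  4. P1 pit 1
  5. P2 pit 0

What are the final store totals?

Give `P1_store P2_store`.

Move 1: P1 pit0 -> P1=[0,4,4,5,6,2](0) P2=[3,5,4,3,4,5](0)
Move 2: P2 pit5 -> P1=[1,5,5,6,6,2](0) P2=[3,5,4,3,4,0](1)
Move 3: P2 pit3 -> P1=[1,5,5,6,6,2](0) P2=[3,5,4,0,5,1](2)
Move 4: P1 pit1 -> P1=[1,0,6,7,7,3](1) P2=[3,5,4,0,5,1](2)
Move 5: P2 pit0 -> P1=[1,0,0,7,7,3](1) P2=[0,6,5,0,5,1](9)

Answer: 1 9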